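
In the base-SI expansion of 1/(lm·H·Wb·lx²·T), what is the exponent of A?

4

lm = cd·sr = cd (luminous flux; sr is dimensionless).
So lm⁻¹ = cd⁻¹.
H = Wb/A (inductance = flux per current),
    = kg·m²·s⁻²·A⁻².
So H⁻¹ = kg⁻¹·m⁻²·s²·A².
Wb = V·s (flux: a volt is a weber per second),
    = kg·m²·s⁻²·A⁻¹.
So Wb⁻¹ = kg⁻¹·m⁻²·s²·A.
lx = lm/m² (illuminance = luminous flux per area),
    = m⁻²·cd.
So lx⁻² = m⁴·cd⁻².
T = Wb/m² (flux density = flux per area),
    = kg·s⁻²·A⁻¹.
So T⁻¹ = kg⁻¹·s²·A.
Combining: lm⁻¹·H⁻¹·Wb⁻¹·lx⁻²·T⁻¹ = cd⁻¹ · (kg⁻¹·m⁻²·s²·A²) · (kg⁻¹·m⁻²·s²·A) · (m⁴·cd⁻²) · (kg⁻¹·s²·A) = kg⁻³·s⁶·A⁴·cd⁻³.
The exponent of A is 4.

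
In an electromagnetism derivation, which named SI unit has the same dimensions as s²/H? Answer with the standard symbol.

H = Wb/A (inductance = flux per current),
    = kg·m²·s⁻²·A⁻².
So H⁻¹ = kg⁻¹·m⁻²·s²·A².
Combining: H⁻¹·s² = (kg⁻¹·m⁻²·s²·A²) · s² = kg⁻¹·m⁻²·s⁴·A².
kg⁻¹·m⁻²·s⁴·A² is the base-SI form of the farad.

F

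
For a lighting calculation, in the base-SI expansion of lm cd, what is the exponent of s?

lm = cd·sr = cd (luminous flux; sr is dimensionless).
Combining: lm·cd = cd · cd = cd².
The exponent of s is 0.

0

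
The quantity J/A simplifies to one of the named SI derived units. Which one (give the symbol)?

Wb

J = N·m (work = force × distance),
    = kg·m²·s⁻².
Combining: J·A⁻¹ = (kg·m²·s⁻²) · A⁻¹ = kg·m²·s⁻²·A⁻¹.
kg·m²·s⁻²·A⁻¹ is the base-SI form of the weber.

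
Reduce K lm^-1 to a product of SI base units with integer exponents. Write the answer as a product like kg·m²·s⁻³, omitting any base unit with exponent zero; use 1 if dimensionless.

K·cd⁻¹

lm = cd·sr = cd (luminous flux; sr is dimensionless).
So lm⁻¹ = cd⁻¹.
Combining: K·lm⁻¹ = K · cd⁻¹ = K·cd⁻¹.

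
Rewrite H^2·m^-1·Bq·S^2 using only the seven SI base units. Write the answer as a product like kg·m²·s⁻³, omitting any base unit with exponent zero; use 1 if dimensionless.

m⁻¹·s

H = kg·m²·s⁻²·A⁻².
So H² = kg²·m⁴·s⁻⁴·A⁻⁴.
Bq = s⁻¹.
S = kg⁻¹·m⁻²·s³·A².
So S² = kg⁻²·m⁻⁴·s⁶·A⁴.
Combining: H²·m⁻¹·Bq·S² = (kg²·m⁴·s⁻⁴·A⁻⁴) · m⁻¹ · s⁻¹ · (kg⁻²·m⁻⁴·s⁶·A⁴) = m⁻¹·s.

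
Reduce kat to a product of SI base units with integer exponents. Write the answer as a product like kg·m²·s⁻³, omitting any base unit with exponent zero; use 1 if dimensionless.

kat = mol/s = s⁻¹·mol (catalytic activity).

s⁻¹·mol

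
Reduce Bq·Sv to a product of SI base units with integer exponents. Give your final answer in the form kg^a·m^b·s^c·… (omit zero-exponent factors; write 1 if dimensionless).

Bq = 1/s = s⁻¹ (activity is decays per second).
Sv = J/kg (equivalent dose = energy per mass),
    = m²·s⁻².
Combining: Bq·Sv = s⁻¹ · (m²·s⁻²) = m²·s⁻³.

m²·s⁻³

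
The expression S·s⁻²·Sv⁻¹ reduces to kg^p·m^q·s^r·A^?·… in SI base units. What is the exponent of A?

S = 1/Ω (conductance is reciprocal resistance),
    = kg⁻¹·m⁻²·s³·A².
Sv = J/kg (equivalent dose = energy per mass),
    = m²·s⁻².
So Sv⁻¹ = m⁻²·s².
Combining: S·s⁻²·Sv⁻¹ = (kg⁻¹·m⁻²·s³·A²) · s⁻² · (m⁻²·s²) = kg⁻¹·m⁻⁴·s³·A².
The exponent of A is 2.

2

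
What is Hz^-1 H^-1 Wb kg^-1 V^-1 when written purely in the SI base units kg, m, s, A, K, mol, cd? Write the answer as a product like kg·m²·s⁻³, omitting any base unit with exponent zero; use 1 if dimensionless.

kg⁻²·m⁻²·s⁴·A²

Hz = s⁻¹.
So Hz⁻¹ = s.
H = kg·m²·s⁻²·A⁻².
So H⁻¹ = kg⁻¹·m⁻²·s²·A².
Wb = kg·m²·s⁻²·A⁻¹.
V = kg·m²·s⁻³·A⁻¹.
So V⁻¹ = kg⁻¹·m⁻²·s³·A.
Combining: Hz⁻¹·H⁻¹·Wb·kg⁻¹·V⁻¹ = s · (kg⁻¹·m⁻²·s²·A²) · (kg·m²·s⁻²·A⁻¹) · kg⁻¹ · (kg⁻¹·m⁻²·s³·A) = kg⁻²·m⁻²·s⁴·A².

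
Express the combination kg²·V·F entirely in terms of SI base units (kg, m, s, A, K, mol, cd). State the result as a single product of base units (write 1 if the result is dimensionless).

V = kg·m²·s⁻³·A⁻¹.
F = kg⁻¹·m⁻²·s⁴·A².
Combining: kg²·V·F = kg² · (kg·m²·s⁻³·A⁻¹) · (kg⁻¹·m⁻²·s⁴·A²) = kg²·s·A.

kg²·s·A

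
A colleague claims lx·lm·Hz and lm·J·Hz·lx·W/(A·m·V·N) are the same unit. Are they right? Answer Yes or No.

Left side:
  lx = m⁻²·cd.
  lm = cd.
  Hz = s⁻¹.
  Combining: lx·lm·Hz = (m⁻²·cd) · cd · s⁻¹ = m⁻²·s⁻¹·cd².
Right side:
  lm = cd.
  J = kg·m²·s⁻².
  Hz = s⁻¹.
  V = kg·m²·s⁻³·A⁻¹.
  So V⁻¹ = kg⁻¹·m⁻²·s³·A.
  N = kg·m·s⁻².
  So N⁻¹ = kg⁻¹·m⁻¹·s².
  lx = m⁻²·cd.
  W = kg·m²·s⁻³.
  Combining: A⁻¹·lm·J·m⁻¹·Hz·V⁻¹·N⁻¹·lx·W = A⁻¹ · cd · (kg·m²·s⁻²) · m⁻¹ · s⁻¹ · (kg⁻¹·m⁻²·s³·A) · (kg⁻¹·m⁻¹·s²) · (m⁻²·cd) · (kg·m²·s⁻³) = m⁻²·s⁻¹·cd².
Both reduce to m⁻²·s⁻¹·cd².

Yes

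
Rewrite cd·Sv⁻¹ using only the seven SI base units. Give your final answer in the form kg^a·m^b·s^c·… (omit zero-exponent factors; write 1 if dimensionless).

Sv = m²·s⁻².
So Sv⁻¹ = m⁻²·s².
Combining: cd·Sv⁻¹ = cd · (m⁻²·s²) = m⁻²·s²·cd.

m⁻²·s²·cd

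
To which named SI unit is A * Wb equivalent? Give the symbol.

Wb = kg·m²·s⁻²·A⁻¹.
Combining: A·Wb = A · (kg·m²·s⁻²·A⁻¹) = kg·m²·s⁻².
kg·m²·s⁻² is the base-SI form of the joule.

J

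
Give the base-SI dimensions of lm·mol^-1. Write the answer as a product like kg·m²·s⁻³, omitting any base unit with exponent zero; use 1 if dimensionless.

mol⁻¹·cd

lm = cd·sr = cd (luminous flux; sr is dimensionless).
Combining: lm·mol⁻¹ = cd · mol⁻¹ = mol⁻¹·cd.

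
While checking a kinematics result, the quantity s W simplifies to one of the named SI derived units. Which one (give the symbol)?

W = J/s (power = energy per time),
    = kg·m²·s⁻³.
Combining: s·W = s · (kg·m²·s⁻³) = kg·m²·s⁻².
kg·m²·s⁻² is the base-SI form of the joule.

J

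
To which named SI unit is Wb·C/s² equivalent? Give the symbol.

W

Wb = kg·m²·s⁻²·A⁻¹.
C = s·A.
Combining: Wb·C·s⁻² = (kg·m²·s⁻²·A⁻¹) · (s·A) · s⁻² = kg·m²·s⁻³.
kg·m²·s⁻³ is the base-SI form of the watt.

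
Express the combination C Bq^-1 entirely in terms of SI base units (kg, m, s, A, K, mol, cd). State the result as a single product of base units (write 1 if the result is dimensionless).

C = A·s = s·A (charge = current × time).
Bq = 1/s = s⁻¹ (activity is decays per second).
So Bq⁻¹ = s.
Combining: C·Bq⁻¹ = (s·A) · s = s²·A.

s²·A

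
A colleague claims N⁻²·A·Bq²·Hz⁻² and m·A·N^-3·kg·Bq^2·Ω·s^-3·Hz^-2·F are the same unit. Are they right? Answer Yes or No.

Yes

Left side:
  N = kg·m/s² = kg·m·s⁻² (force = mass × acceleration).
  So N⁻² = kg⁻²·m⁻²·s⁴.
  Bq = 1/s = s⁻¹ (activity is decays per second).
  So Bq² = s⁻².
  Hz = 1/s = s⁻¹ (frequency is cycles per second).
  So Hz⁻² = s².
  Combining: N⁻²·A·Bq²·Hz⁻² = (kg⁻²·m⁻²·s⁴) · A · s⁻² · s² = kg⁻²·m⁻²·s⁴·A.
Right side:
  N = kg·m/s² = kg·m·s⁻² (force = mass × acceleration).
  So N⁻³ = kg⁻³·m⁻³·s⁶.
  Bq = 1/s = s⁻¹ (activity is decays per second).
  So Bq² = s⁻².
  Ω = V/A (resistance = voltage per current),
      = kg·m²·s⁻³·A⁻².
  Hz = 1/s = s⁻¹ (frequency is cycles per second).
  So Hz⁻² = s².
  F = C/V (capacitance = charge per voltage),
      = A·s/(kg·m²·s⁻³·A⁻¹) (substituting C and V),
      = kg⁻¹·m⁻²·s⁴·A².
  Combining: m·A·N⁻³·kg·Bq²·Ω·s⁻³·Hz⁻²·F = m · A · (kg⁻³·m⁻³·s⁶) · kg · s⁻² · (kg·m²·s⁻³·A⁻²) · s⁻³ · s² · (kg⁻¹·m⁻²·s⁴·A²) = kg⁻²·m⁻²·s⁴·A.
Both reduce to kg⁻²·m⁻²·s⁴·A.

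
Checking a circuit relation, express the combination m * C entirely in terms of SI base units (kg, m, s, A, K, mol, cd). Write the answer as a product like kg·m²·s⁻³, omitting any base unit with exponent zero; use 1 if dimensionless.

m·s·A

C = A·s = s·A (charge = current × time).
Combining: m·C = m · (s·A) = m·s·A.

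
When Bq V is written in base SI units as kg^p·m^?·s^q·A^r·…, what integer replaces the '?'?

Bq = s⁻¹.
V = kg·m²·s⁻³·A⁻¹.
Combining: Bq·V = s⁻¹ · (kg·m²·s⁻³·A⁻¹) = kg·m²·s⁻⁴·A⁻¹.
The exponent of m is 2.

2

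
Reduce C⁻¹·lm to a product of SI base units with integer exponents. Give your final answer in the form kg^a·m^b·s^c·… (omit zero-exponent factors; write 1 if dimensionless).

C = A·s = s·A (charge = current × time).
So C⁻¹ = s⁻¹·A⁻¹.
lm = cd·sr = cd (luminous flux; sr is dimensionless).
Combining: C⁻¹·lm = (s⁻¹·A⁻¹) · cd = s⁻¹·A⁻¹·cd.

s⁻¹·A⁻¹·cd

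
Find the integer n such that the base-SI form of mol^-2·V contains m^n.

2

V = W/A (potential = power per current),
    = kg·m²·s⁻³·A⁻¹.
Combining: mol⁻²·V = mol⁻² · (kg·m²·s⁻³·A⁻¹) = kg·m²·s⁻³·A⁻¹·mol⁻².
The exponent of m is 2.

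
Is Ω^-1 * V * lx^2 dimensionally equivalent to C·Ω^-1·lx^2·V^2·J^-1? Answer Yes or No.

Yes

Left side:
  Ω = V/A (resistance = voltage per current),
      = kg·m²·s⁻³·A⁻².
  So Ω⁻¹ = kg⁻¹·m⁻²·s³·A².
  V = W/A (potential = power per current),
      = kg·m²·s⁻³·A⁻¹.
  lx = lm/m² (illuminance = luminous flux per area),
      = m⁻²·cd.
  So lx² = m⁻⁴·cd².
  Combining: Ω⁻¹·V·lx² = (kg⁻¹·m⁻²·s³·A²) · (kg·m²·s⁻³·A⁻¹) · (m⁻⁴·cd²) = m⁻⁴·A·cd².
Right side:
  C = s·A.
  Ω = kg·m²·s⁻³·A⁻².
  So Ω⁻¹ = kg⁻¹·m⁻²·s³·A².
  lx = m⁻²·cd.
  So lx² = m⁻⁴·cd².
  V = kg·m²·s⁻³·A⁻¹.
  So V² = kg²·m⁴·s⁻⁶·A⁻².
  J = kg·m²·s⁻².
  So J⁻¹ = kg⁻¹·m⁻²·s².
  Combining: C·Ω⁻¹·lx²·V²·J⁻¹ = (s·A) · (kg⁻¹·m⁻²·s³·A²) · (m⁻⁴·cd²) · (kg²·m⁴·s⁻⁶·A⁻²) · (kg⁻¹·m⁻²·s²) = m⁻⁴·A·cd².
Both reduce to m⁻⁴·A·cd².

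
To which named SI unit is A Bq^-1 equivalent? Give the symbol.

Bq = 1/s = s⁻¹ (activity is decays per second).
So Bq⁻¹ = s.
Combining: A·Bq⁻¹ = A · s = s·A.
s·A is the base-SI form of the coulomb.

C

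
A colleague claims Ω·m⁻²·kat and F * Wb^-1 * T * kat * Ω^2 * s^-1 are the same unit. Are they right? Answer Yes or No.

Left side:
  Ω = V/A (resistance = voltage per current),
      = kg·m²·s⁻³·A⁻².
  kat = mol/s = s⁻¹·mol (catalytic activity).
  Combining: Ω·m⁻²·kat = (kg·m²·s⁻³·A⁻²) · m⁻² · (s⁻¹·mol) = kg·s⁻⁴·A⁻²·mol.
Right side:
  F = C/V (capacitance = charge per voltage),
      = A·s/(kg·m²·s⁻³·A⁻¹) (substituting C and V),
      = kg⁻¹·m⁻²·s⁴·A².
  Wb = V·s (flux: a volt is a weber per second),
      = kg·m²·s⁻²·A⁻¹.
  So Wb⁻¹ = kg⁻¹·m⁻²·s²·A.
  T = Wb/m² (flux density = flux per area),
      = kg·s⁻²·A⁻¹.
  kat = mol/s = s⁻¹·mol (catalytic activity).
  Ω = V/A (resistance = voltage per current),
      = kg·m²·s⁻³·A⁻².
  So Ω² = kg²·m⁴·s⁻⁶·A⁻⁴.
  Combining: F·Wb⁻¹·T·kat·Ω²·s⁻¹ = (kg⁻¹·m⁻²·s⁴·A²) · (kg⁻¹·m⁻²·s²·A) · (kg·s⁻²·A⁻¹) · (s⁻¹·mol) · (kg²·m⁴·s⁻⁶·A⁻⁴) · s⁻¹ = kg·s⁻⁴·A⁻²·mol.
Both reduce to kg·s⁻⁴·A⁻²·mol.

Yes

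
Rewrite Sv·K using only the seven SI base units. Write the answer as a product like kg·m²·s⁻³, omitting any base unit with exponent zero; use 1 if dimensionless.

Sv = m²·s⁻².
Combining: Sv·K = (m²·s⁻²) · K = m²·s⁻²·K.

m²·s⁻²·K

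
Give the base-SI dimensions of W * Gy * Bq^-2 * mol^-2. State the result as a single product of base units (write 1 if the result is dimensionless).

W = kg·m²·s⁻³.
Gy = m²·s⁻².
Bq = s⁻¹.
So Bq⁻² = s².
Combining: W·Gy·Bq⁻²·mol⁻² = (kg·m²·s⁻³) · (m²·s⁻²) · s² · mol⁻² = kg·m⁴·s⁻³·mol⁻².

kg·m⁴·s⁻³·mol⁻²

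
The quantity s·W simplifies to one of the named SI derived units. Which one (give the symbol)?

W = kg·m²·s⁻³.
Combining: s·W = s · (kg·m²·s⁻³) = kg·m²·s⁻².
kg·m²·s⁻² is the base-SI form of the joule.

J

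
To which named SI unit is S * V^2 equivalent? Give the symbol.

S = 1/Ω (conductance is reciprocal resistance),
    = kg⁻¹·m⁻²·s³·A².
V = W/A (potential = power per current),
    = kg·m²·s⁻³·A⁻¹.
So V² = kg²·m⁴·s⁻⁶·A⁻².
Combining: S·V² = (kg⁻¹·m⁻²·s³·A²) · (kg²·m⁴·s⁻⁶·A⁻²) = kg·m²·s⁻³.
kg·m²·s⁻³ is the base-SI form of the watt.

W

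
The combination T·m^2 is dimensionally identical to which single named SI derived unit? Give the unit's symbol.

Wb

T = kg·s⁻²·A⁻¹.
Combining: T·m² = (kg·s⁻²·A⁻¹) · m² = kg·m²·s⁻²·A⁻¹.
kg·m²·s⁻²·A⁻¹ is the base-SI form of the weber.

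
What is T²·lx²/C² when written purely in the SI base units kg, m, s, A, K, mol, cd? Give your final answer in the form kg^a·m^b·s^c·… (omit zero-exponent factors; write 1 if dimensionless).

T = Wb/m² (flux density = flux per area),
    = kg·s⁻²·A⁻¹.
So T² = kg²·s⁻⁴·A⁻².
C = A·s = s·A (charge = current × time).
So C⁻² = s⁻²·A⁻².
lx = lm/m² (illuminance = luminous flux per area),
    = m⁻²·cd.
So lx² = m⁻⁴·cd².
Combining: T²·C⁻²·lx² = (kg²·s⁻⁴·A⁻²) · (s⁻²·A⁻²) · (m⁻⁴·cd²) = kg²·m⁻⁴·s⁻⁶·A⁻⁴·cd².

kg²·m⁻⁴·s⁻⁶·A⁻⁴·cd²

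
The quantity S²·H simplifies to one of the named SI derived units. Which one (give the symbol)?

S = kg⁻¹·m⁻²·s³·A².
So S² = kg⁻²·m⁻⁴·s⁶·A⁴.
H = kg·m²·s⁻²·A⁻².
Combining: S²·H = (kg⁻²·m⁻⁴·s⁶·A⁴) · (kg·m²·s⁻²·A⁻²) = kg⁻¹·m⁻²·s⁴·A².
kg⁻¹·m⁻²·s⁴·A² is the base-SI form of the farad.

F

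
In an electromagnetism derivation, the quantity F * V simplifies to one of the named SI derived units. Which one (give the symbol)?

F = kg⁻¹·m⁻²·s⁴·A².
V = kg·m²·s⁻³·A⁻¹.
Combining: F·V = (kg⁻¹·m⁻²·s⁴·A²) · (kg·m²·s⁻³·A⁻¹) = s·A.
s·A is the base-SI form of the coulomb.

C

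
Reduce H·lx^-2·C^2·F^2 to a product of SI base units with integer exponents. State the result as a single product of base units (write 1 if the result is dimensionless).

kg⁻¹·m²·s⁸·A⁴·cd⁻²

H = Wb/A (inductance = flux per current),
    = kg·m²·s⁻²·A⁻².
lx = lm/m² (illuminance = luminous flux per area),
    = m⁻²·cd.
So lx⁻² = m⁴·cd⁻².
C = A·s = s·A (charge = current × time).
So C² = s²·A².
F = C/V (capacitance = charge per voltage),
    = A·s/(kg·m²·s⁻³·A⁻¹) (substituting C and V),
    = kg⁻¹·m⁻²·s⁴·A².
So F² = kg⁻²·m⁻⁴·s⁸·A⁴.
Combining: H·lx⁻²·C²·F² = (kg·m²·s⁻²·A⁻²) · (m⁴·cd⁻²) · (s²·A²) · (kg⁻²·m⁻⁴·s⁸·A⁴) = kg⁻¹·m²·s⁸·A⁴·cd⁻².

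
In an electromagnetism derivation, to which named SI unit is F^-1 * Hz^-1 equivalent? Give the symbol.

Ω

F = C/V (capacitance = charge per voltage),
    = A·s/(kg·m²·s⁻³·A⁻¹) (substituting C and V),
    = kg⁻¹·m⁻²·s⁴·A².
So F⁻¹ = kg·m²·s⁻⁴·A⁻².
Hz = 1/s = s⁻¹ (frequency is cycles per second).
So Hz⁻¹ = s.
Combining: F⁻¹·Hz⁻¹ = (kg·m²·s⁻⁴·A⁻²) · s = kg·m²·s⁻³·A⁻².
kg·m²·s⁻³·A⁻² is the base-SI form of the ohm.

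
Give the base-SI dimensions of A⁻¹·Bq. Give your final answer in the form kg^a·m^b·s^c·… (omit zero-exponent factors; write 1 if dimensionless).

s⁻¹·A⁻¹

Bq = s⁻¹.
Combining: A⁻¹·Bq = A⁻¹ · s⁻¹ = s⁻¹·A⁻¹.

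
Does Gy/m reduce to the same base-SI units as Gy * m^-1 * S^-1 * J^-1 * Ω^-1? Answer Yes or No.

Left side:
  Gy = J/kg (absorbed dose = energy per mass),
      = m²·s⁻².
  Combining: m⁻¹·Gy = m⁻¹ · (m²·s⁻²) = m·s⁻².
Right side:
  Gy = J/kg (absorbed dose = energy per mass),
      = m²·s⁻².
  S = 1/Ω (conductance is reciprocal resistance),
      = kg⁻¹·m⁻²·s³·A².
  So S⁻¹ = kg·m²·s⁻³·A⁻².
  J = N·m (work = force × distance),
      = kg·m²·s⁻².
  So J⁻¹ = kg⁻¹·m⁻²·s².
  Ω = V/A (resistance = voltage per current),
      = kg·m²·s⁻³·A⁻².
  So Ω⁻¹ = kg⁻¹·m⁻²·s³·A².
  Combining: Gy·m⁻¹·S⁻¹·J⁻¹·Ω⁻¹ = (m²·s⁻²) · m⁻¹ · (kg·m²·s⁻³·A⁻²) · (kg⁻¹·m⁻²·s²) · (kg⁻¹·m⁻²·s³·A²) = kg⁻¹·m⁻¹.
Left is m·s⁻²; right is kg⁻¹·m⁻¹ — different.

No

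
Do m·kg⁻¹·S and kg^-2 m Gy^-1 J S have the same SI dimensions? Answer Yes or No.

Left side:
  S = 1/Ω (conductance is reciprocal resistance),
      = kg⁻¹·m⁻²·s³·A².
  Combining: m·kg⁻¹·S = m · kg⁻¹ · (kg⁻¹·m⁻²·s³·A²) = kg⁻²·m⁻¹·s³·A².
Right side:
  Gy = J/kg (absorbed dose = energy per mass),
      = m²·s⁻².
  So Gy⁻¹ = m⁻²·s².
  J = N·m (work = force × distance),
      = kg·m²·s⁻².
  S = 1/Ω (conductance is reciprocal resistance),
      = kg⁻¹·m⁻²·s³·A².
  Combining: kg⁻²·m·Gy⁻¹·J·S = kg⁻² · m · (m⁻²·s²) · (kg·m²·s⁻²) · (kg⁻¹·m⁻²·s³·A²) = kg⁻²·m⁻¹·s³·A².
Both reduce to kg⁻²·m⁻¹·s³·A².

Yes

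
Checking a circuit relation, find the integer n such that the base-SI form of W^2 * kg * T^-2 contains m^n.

W = J/s (power = energy per time),
    = kg·m²·s⁻³.
So W² = kg²·m⁴·s⁻⁶.
T = Wb/m² (flux density = flux per area),
    = kg·s⁻²·A⁻¹.
So T⁻² = kg⁻²·s⁴·A².
Combining: W²·kg·T⁻² = (kg²·m⁴·s⁻⁶) · kg · (kg⁻²·s⁴·A²) = kg·m⁴·s⁻²·A².
The exponent of m is 4.

4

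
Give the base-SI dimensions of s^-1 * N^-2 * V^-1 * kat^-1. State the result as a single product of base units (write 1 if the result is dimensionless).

kg⁻³·m⁻⁴·s⁷·A·mol⁻¹

N = kg·m/s² = kg·m·s⁻² (force = mass × acceleration).
So N⁻² = kg⁻²·m⁻²·s⁴.
V = W/A (potential = power per current),
    = kg·m²·s⁻³·A⁻¹.
So V⁻¹ = kg⁻¹·m⁻²·s³·A.
kat = mol/s = s⁻¹·mol (catalytic activity).
So kat⁻¹ = s·mol⁻¹.
Combining: s⁻¹·N⁻²·V⁻¹·kat⁻¹ = s⁻¹ · (kg⁻²·m⁻²·s⁴) · (kg⁻¹·m⁻²·s³·A) · (s·mol⁻¹) = kg⁻³·m⁻⁴·s⁷·A·mol⁻¹.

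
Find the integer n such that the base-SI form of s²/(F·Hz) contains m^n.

F = C/V (capacitance = charge per voltage),
    = A·s/(kg·m²·s⁻³·A⁻¹) (substituting C and V),
    = kg⁻¹·m⁻²·s⁴·A².
So F⁻¹ = kg·m²·s⁻⁴·A⁻².
Hz = 1/s = s⁻¹ (frequency is cycles per second).
So Hz⁻¹ = s.
Combining: F⁻¹·Hz⁻¹·s² = (kg·m²·s⁻⁴·A⁻²) · s · s² = kg·m²·s⁻¹·A⁻².
The exponent of m is 2.

2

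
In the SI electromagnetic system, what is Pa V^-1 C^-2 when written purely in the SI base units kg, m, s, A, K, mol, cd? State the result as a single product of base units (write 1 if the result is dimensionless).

Pa = N/m² (pressure = force per area),
    = kg·m⁻¹·s⁻².
V = W/A (potential = power per current),
    = kg·m²·s⁻³·A⁻¹.
So V⁻¹ = kg⁻¹·m⁻²·s³·A.
C = A·s = s·A (charge = current × time).
So C⁻² = s⁻²·A⁻².
Combining: Pa·V⁻¹·C⁻² = (kg·m⁻¹·s⁻²) · (kg⁻¹·m⁻²·s³·A) · (s⁻²·A⁻²) = m⁻³·s⁻¹·A⁻¹.

m⁻³·s⁻¹·A⁻¹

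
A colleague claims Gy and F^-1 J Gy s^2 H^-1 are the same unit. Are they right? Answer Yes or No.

Left side:
  Gy = J/kg (absorbed dose = energy per mass),
      = m²·s⁻².
Right side:
  F = C/V (capacitance = charge per voltage),
      = A·s/(kg·m²·s⁻³·A⁻¹) (substituting C and V),
      = kg⁻¹·m⁻²·s⁴·A².
  So F⁻¹ = kg·m²·s⁻⁴·A⁻².
  J = N·m (work = force × distance),
      = kg·m²·s⁻².
  Gy = J/kg (absorbed dose = energy per mass),
      = m²·s⁻².
  H = Wb/A (inductance = flux per current),
      = kg·m²·s⁻²·A⁻².
  So H⁻¹ = kg⁻¹·m⁻²·s²·A².
  Combining: F⁻¹·J·Gy·s²·H⁻¹ = (kg·m²·s⁻⁴·A⁻²) · (kg·m²·s⁻²) · (m²·s⁻²) · s² · (kg⁻¹·m⁻²·s²·A²) = kg·m⁴·s⁻⁴.
Left is m²·s⁻²; right is kg·m⁴·s⁻⁴ — different.

No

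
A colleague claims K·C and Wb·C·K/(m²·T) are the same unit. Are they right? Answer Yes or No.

Yes

Left side:
  C = s·A.
  Combining: K·C = K · (s·A) = s·A·K.
Right side:
  Wb = V·s (flux: a volt is a weber per second),
      = kg·m²·s⁻²·A⁻¹.
  C = A·s = s·A (charge = current × time).
  T = Wb/m² (flux density = flux per area),
      = kg·s⁻²·A⁻¹.
  So T⁻¹ = kg⁻¹·s²·A.
  Combining: Wb·m⁻²·C·T⁻¹·K = (kg·m²·s⁻²·A⁻¹) · m⁻² · (s·A) · (kg⁻¹·s²·A) · K = s·A·K.
Both reduce to s·A·K.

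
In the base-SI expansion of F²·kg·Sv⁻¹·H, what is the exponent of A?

F = C/V (capacitance = charge per voltage),
    = A·s/(kg·m²·s⁻³·A⁻¹) (substituting C and V),
    = kg⁻¹·m⁻²·s⁴·A².
So F² = kg⁻²·m⁻⁴·s⁸·A⁴.
Sv = J/kg (equivalent dose = energy per mass),
    = m²·s⁻².
So Sv⁻¹ = m⁻²·s².
H = Wb/A (inductance = flux per current),
    = kg·m²·s⁻²·A⁻².
Combining: F²·kg·Sv⁻¹·H = (kg⁻²·m⁻⁴·s⁸·A⁴) · kg · (m⁻²·s²) · (kg·m²·s⁻²·A⁻²) = m⁻⁴·s⁸·A².
The exponent of A is 2.

2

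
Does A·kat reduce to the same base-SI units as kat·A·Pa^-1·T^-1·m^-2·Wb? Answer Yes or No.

Left side:
  kat = mol/s = s⁻¹·mol (catalytic activity).
  Combining: A·kat = A · (s⁻¹·mol) = s⁻¹·A·mol.
Right side:
  kat = s⁻¹·mol.
  Pa = kg·m⁻¹·s⁻².
  So Pa⁻¹ = kg⁻¹·m·s².
  T = kg·s⁻²·A⁻¹.
  So T⁻¹ = kg⁻¹·s²·A.
  Wb = kg·m²·s⁻²·A⁻¹.
  Combining: kat·A·Pa⁻¹·T⁻¹·m⁻²·Wb = (s⁻¹·mol) · A · (kg⁻¹·m·s²) · (kg⁻¹·s²·A) · m⁻² · (kg·m²·s⁻²·A⁻¹) = kg⁻¹·m·s·A·mol.
Left is s⁻¹·A·mol; right is kg⁻¹·m·s·A·mol — different.

No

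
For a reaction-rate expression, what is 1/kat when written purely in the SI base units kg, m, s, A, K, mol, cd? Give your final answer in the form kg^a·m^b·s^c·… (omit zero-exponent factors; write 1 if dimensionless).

s·mol⁻¹

kat = s⁻¹·mol.
So kat⁻¹ = s·mol⁻¹.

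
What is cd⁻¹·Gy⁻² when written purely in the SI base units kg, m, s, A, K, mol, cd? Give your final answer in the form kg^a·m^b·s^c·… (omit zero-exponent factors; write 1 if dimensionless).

m⁻⁴·s⁴·cd⁻¹

Gy = J/kg (absorbed dose = energy per mass),
    = m²·s⁻².
So Gy⁻² = m⁻⁴·s⁴.
Combining: cd⁻¹·Gy⁻² = cd⁻¹ · (m⁻⁴·s⁴) = m⁻⁴·s⁴·cd⁻¹.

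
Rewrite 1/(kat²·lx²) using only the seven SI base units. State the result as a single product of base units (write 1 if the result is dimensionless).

m⁴·s²·mol⁻²·cd⁻²

kat = s⁻¹·mol.
So kat⁻² = s²·mol⁻².
lx = m⁻²·cd.
So lx⁻² = m⁴·cd⁻².
Combining: kat⁻²·lx⁻² = (s²·mol⁻²) · (m⁴·cd⁻²) = m⁴·s²·mol⁻²·cd⁻².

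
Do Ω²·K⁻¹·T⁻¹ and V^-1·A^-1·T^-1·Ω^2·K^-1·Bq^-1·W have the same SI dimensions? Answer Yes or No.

Left side:
  Ω = V/A (resistance = voltage per current),
      = kg·m²·s⁻³·A⁻².
  So Ω² = kg²·m⁴·s⁻⁶·A⁻⁴.
  T = Wb/m² (flux density = flux per area),
      = kg·s⁻²·A⁻¹.
  So T⁻¹ = kg⁻¹·s²·A.
  Combining: Ω²·K⁻¹·T⁻¹ = (kg²·m⁴·s⁻⁶·A⁻⁴) · K⁻¹ · (kg⁻¹·s²·A) = kg·m⁴·s⁻⁴·A⁻³·K⁻¹.
Right side:
  V = kg·m²·s⁻³·A⁻¹.
  So V⁻¹ = kg⁻¹·m⁻²·s³·A.
  T = kg·s⁻²·A⁻¹.
  So T⁻¹ = kg⁻¹·s²·A.
  Ω = kg·m²·s⁻³·A⁻².
  So Ω² = kg²·m⁴·s⁻⁶·A⁻⁴.
  Bq = s⁻¹.
  So Bq⁻¹ = s.
  W = kg·m²·s⁻³.
  Combining: V⁻¹·A⁻¹·T⁻¹·Ω²·K⁻¹·Bq⁻¹·W = (kg⁻¹·m⁻²·s³·A) · A⁻¹ · (kg⁻¹·s²·A) · (kg²·m⁴·s⁻⁶·A⁻⁴) · K⁻¹ · s · (kg·m²·s⁻³) = kg·m⁴·s⁻³·A⁻³·K⁻¹.
Left is kg·m⁴·s⁻⁴·A⁻³·K⁻¹; right is kg·m⁴·s⁻³·A⁻³·K⁻¹ — different.

No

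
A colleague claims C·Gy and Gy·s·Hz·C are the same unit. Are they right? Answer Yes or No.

Yes

Left side:
  C = A·s = s·A (charge = current × time).
  Gy = J/kg (absorbed dose = energy per mass),
      = m²·s⁻².
  Combining: C·Gy = (s·A) · (m²·s⁻²) = m²·s⁻¹·A.
Right side:
  Gy = m²·s⁻².
  Hz = s⁻¹.
  C = s·A.
  Combining: Gy·s·Hz·C = (m²·s⁻²) · s · s⁻¹ · (s·A) = m²·s⁻¹·A.
Both reduce to m²·s⁻¹·A.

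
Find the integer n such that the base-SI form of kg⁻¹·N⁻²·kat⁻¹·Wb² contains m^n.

N = kg·m/s² = kg·m·s⁻² (force = mass × acceleration).
So N⁻² = kg⁻²·m⁻²·s⁴.
kat = mol/s = s⁻¹·mol (catalytic activity).
So kat⁻¹ = s·mol⁻¹.
Wb = V·s (flux: a volt is a weber per second),
    = kg·m²·s⁻²·A⁻¹.
So Wb² = kg²·m⁴·s⁻⁴·A⁻².
Combining: kg⁻¹·N⁻²·kat⁻¹·Wb² = kg⁻¹ · (kg⁻²·m⁻²·s⁴) · (s·mol⁻¹) · (kg²·m⁴·s⁻⁴·A⁻²) = kg⁻¹·m²·s·A⁻²·mol⁻¹.
The exponent of m is 2.

2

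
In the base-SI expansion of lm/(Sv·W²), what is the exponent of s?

lm = cd·sr = cd (luminous flux; sr is dimensionless).
Sv = J/kg (equivalent dose = energy per mass),
    = m²·s⁻².
So Sv⁻¹ = m⁻²·s².
W = J/s (power = energy per time),
    = kg·m²·s⁻³.
So W⁻² = kg⁻²·m⁻⁴·s⁶.
Combining: lm·Sv⁻¹·W⁻² = cd · (m⁻²·s²) · (kg⁻²·m⁻⁴·s⁶) = kg⁻²·m⁻⁶·s⁸·cd.
The exponent of s is 8.

8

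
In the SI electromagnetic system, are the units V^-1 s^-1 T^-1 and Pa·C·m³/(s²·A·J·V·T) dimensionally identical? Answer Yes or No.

Yes

Left side:
  V = W/A (potential = power per current),
      = kg·m²·s⁻³·A⁻¹.
  So V⁻¹ = kg⁻¹·m⁻²·s³·A.
  T = Wb/m² (flux density = flux per area),
      = kg·s⁻²·A⁻¹.
  So T⁻¹ = kg⁻¹·s²·A.
  Combining: V⁻¹·s⁻¹·T⁻¹ = (kg⁻¹·m⁻²·s³·A) · s⁻¹ · (kg⁻¹·s²·A) = kg⁻²·m⁻²·s⁴·A².
Right side:
  Pa = N/m² (pressure = force per area),
      = kg·m⁻¹·s⁻².
  C = A·s = s·A (charge = current × time).
  J = N·m (work = force × distance),
      = kg·m²·s⁻².
  So J⁻¹ = kg⁻¹·m⁻²·s².
  V = W/A (potential = power per current),
      = kg·m²·s⁻³·A⁻¹.
  So V⁻¹ = kg⁻¹·m⁻²·s³·A.
  T = Wb/m² (flux density = flux per area),
      = kg·s⁻²·A⁻¹.
  So T⁻¹ = kg⁻¹·s²·A.
  Combining: Pa·s⁻²·C·m³·A⁻¹·J⁻¹·V⁻¹·T⁻¹ = (kg·m⁻¹·s⁻²) · s⁻² · (s·A) · m³ · A⁻¹ · (kg⁻¹·m⁻²·s²) · (kg⁻¹·m⁻²·s³·A) · (kg⁻¹·s²·A) = kg⁻²·m⁻²·s⁴·A².
Both reduce to kg⁻²·m⁻²·s⁴·A².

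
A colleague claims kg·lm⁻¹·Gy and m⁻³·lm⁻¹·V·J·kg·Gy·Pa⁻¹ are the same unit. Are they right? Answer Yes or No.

No

Left side:
  lm = cd.
  So lm⁻¹ = cd⁻¹.
  Gy = m²·s⁻².
  Combining: kg·lm⁻¹·Gy = kg · cd⁻¹ · (m²·s⁻²) = kg·m²·s⁻²·cd⁻¹.
Right side:
  lm = cd·sr = cd (luminous flux; sr is dimensionless).
  So lm⁻¹ = cd⁻¹.
  V = W/A (potential = power per current),
      = kg·m²·s⁻³·A⁻¹.
  J = N·m (work = force × distance),
      = kg·m²·s⁻².
  Gy = J/kg (absorbed dose = energy per mass),
      = m²·s⁻².
  Pa = N/m² (pressure = force per area),
      = kg·m⁻¹·s⁻².
  So Pa⁻¹ = kg⁻¹·m·s².
  Combining: m⁻³·lm⁻¹·V·J·kg·Gy·Pa⁻¹ = m⁻³ · cd⁻¹ · (kg·m²·s⁻³·A⁻¹) · (kg·m²·s⁻²) · kg · (m²·s⁻²) · (kg⁻¹·m·s²) = kg²·m⁴·s⁻⁵·A⁻¹·cd⁻¹.
Left is kg·m²·s⁻²·cd⁻¹; right is kg²·m⁴·s⁻⁵·A⁻¹·cd⁻¹ — different.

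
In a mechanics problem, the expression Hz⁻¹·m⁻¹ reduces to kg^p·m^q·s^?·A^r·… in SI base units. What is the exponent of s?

Hz = s⁻¹.
So Hz⁻¹ = s.
Combining: Hz⁻¹·m⁻¹ = s · m⁻¹ = m⁻¹·s.
The exponent of s is 1.

1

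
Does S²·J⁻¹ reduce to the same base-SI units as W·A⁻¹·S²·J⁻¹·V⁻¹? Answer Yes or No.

Yes

Left side:
  S = 1/Ω (conductance is reciprocal resistance),
      = kg⁻¹·m⁻²·s³·A².
  So S² = kg⁻²·m⁻⁴·s⁶·A⁴.
  J = N·m (work = force × distance),
      = kg·m²·s⁻².
  So J⁻¹ = kg⁻¹·m⁻²·s².
  Combining: S²·J⁻¹ = (kg⁻²·m⁻⁴·s⁶·A⁴) · (kg⁻¹·m⁻²·s²) = kg⁻³·m⁻⁶·s⁸·A⁴.
Right side:
  W = J/s (power = energy per time),
      = kg·m²·s⁻³.
  S = 1/Ω (conductance is reciprocal resistance),
      = kg⁻¹·m⁻²·s³·A².
  So S² = kg⁻²·m⁻⁴·s⁶·A⁴.
  J = N·m (work = force × distance),
      = kg·m²·s⁻².
  So J⁻¹ = kg⁻¹·m⁻²·s².
  V = W/A (potential = power per current),
      = kg·m²·s⁻³·A⁻¹.
  So V⁻¹ = kg⁻¹·m⁻²·s³·A.
  Combining: W·A⁻¹·S²·J⁻¹·V⁻¹ = (kg·m²·s⁻³) · A⁻¹ · (kg⁻²·m⁻⁴·s⁶·A⁴) · (kg⁻¹·m⁻²·s²) · (kg⁻¹·m⁻²·s³·A) = kg⁻³·m⁻⁶·s⁸·A⁴.
Both reduce to kg⁻³·m⁻⁶·s⁸·A⁴.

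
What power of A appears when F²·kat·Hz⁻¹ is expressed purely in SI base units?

4

F = kg⁻¹·m⁻²·s⁴·A².
So F² = kg⁻²·m⁻⁴·s⁸·A⁴.
kat = s⁻¹·mol.
Hz = s⁻¹.
So Hz⁻¹ = s.
Combining: F²·kat·Hz⁻¹ = (kg⁻²·m⁻⁴·s⁸·A⁴) · (s⁻¹·mol) · s = kg⁻²·m⁻⁴·s⁸·A⁴·mol.
The exponent of A is 4.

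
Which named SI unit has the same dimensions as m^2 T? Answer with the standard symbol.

Wb

T = kg·s⁻²·A⁻¹.
Combining: m²·T = m² · (kg·s⁻²·A⁻¹) = kg·m²·s⁻²·A⁻¹.
kg·m²·s⁻²·A⁻¹ is the base-SI form of the weber.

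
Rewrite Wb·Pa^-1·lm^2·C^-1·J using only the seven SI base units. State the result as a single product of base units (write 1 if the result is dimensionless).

kg·m⁵·s⁻³·A⁻²·cd²

Wb = V·s (flux: a volt is a weber per second),
    = kg·m²·s⁻²·A⁻¹.
Pa = N/m² (pressure = force per area),
    = kg·m⁻¹·s⁻².
So Pa⁻¹ = kg⁻¹·m·s².
lm = cd·sr = cd (luminous flux; sr is dimensionless).
So lm² = cd².
C = A·s = s·A (charge = current × time).
So C⁻¹ = s⁻¹·A⁻¹.
J = N·m (work = force × distance),
    = kg·m²·s⁻².
Combining: Wb·Pa⁻¹·lm²·C⁻¹·J = (kg·m²·s⁻²·A⁻¹) · (kg⁻¹·m·s²) · cd² · (s⁻¹·A⁻¹) · (kg·m²·s⁻²) = kg·m⁵·s⁻³·A⁻²·cd².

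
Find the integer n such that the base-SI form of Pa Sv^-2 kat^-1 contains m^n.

-5

Pa = kg·m⁻¹·s⁻².
Sv = m²·s⁻².
So Sv⁻² = m⁻⁴·s⁴.
kat = s⁻¹·mol.
So kat⁻¹ = s·mol⁻¹.
Combining: Pa·Sv⁻²·kat⁻¹ = (kg·m⁻¹·s⁻²) · (m⁻⁴·s⁴) · (s·mol⁻¹) = kg·m⁻⁵·s³·mol⁻¹.
The exponent of m is -5.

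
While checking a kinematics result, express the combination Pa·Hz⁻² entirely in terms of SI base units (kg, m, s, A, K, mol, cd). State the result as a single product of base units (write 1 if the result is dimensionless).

Pa = N/m² (pressure = force per area),
    = kg·m⁻¹·s⁻².
Hz = 1/s = s⁻¹ (frequency is cycles per second).
So Hz⁻² = s².
Combining: Pa·Hz⁻² = (kg·m⁻¹·s⁻²) · s² = kg·m⁻¹.

kg·m⁻¹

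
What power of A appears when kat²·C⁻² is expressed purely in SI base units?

-2

kat = mol/s = s⁻¹·mol (catalytic activity).
So kat² = s⁻²·mol².
C = A·s = s·A (charge = current × time).
So C⁻² = s⁻²·A⁻².
Combining: kat²·C⁻² = (s⁻²·mol²) · (s⁻²·A⁻²) = s⁻⁴·A⁻²·mol².
The exponent of A is -2.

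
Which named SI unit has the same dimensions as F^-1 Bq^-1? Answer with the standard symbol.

F = C/V (capacitance = charge per voltage),
    = A·s/(kg·m²·s⁻³·A⁻¹) (substituting C and V),
    = kg⁻¹·m⁻²·s⁴·A².
So F⁻¹ = kg·m²·s⁻⁴·A⁻².
Bq = 1/s = s⁻¹ (activity is decays per second).
So Bq⁻¹ = s.
Combining: F⁻¹·Bq⁻¹ = (kg·m²·s⁻⁴·A⁻²) · s = kg·m²·s⁻³·A⁻².
kg·m²·s⁻³·A⁻² is the base-SI form of the ohm.

Ω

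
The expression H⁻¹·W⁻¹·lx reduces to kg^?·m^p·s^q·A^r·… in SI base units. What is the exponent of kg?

H = Wb/A (inductance = flux per current),
    = kg·m²·s⁻²·A⁻².
So H⁻¹ = kg⁻¹·m⁻²·s²·A².
W = J/s (power = energy per time),
    = kg·m²·s⁻³.
So W⁻¹ = kg⁻¹·m⁻²·s³.
lx = lm/m² (illuminance = luminous flux per area),
    = m⁻²·cd.
Combining: H⁻¹·W⁻¹·lx = (kg⁻¹·m⁻²·s²·A²) · (kg⁻¹·m⁻²·s³) · (m⁻²·cd) = kg⁻²·m⁻⁶·s⁵·A²·cd.
The exponent of kg is -2.

-2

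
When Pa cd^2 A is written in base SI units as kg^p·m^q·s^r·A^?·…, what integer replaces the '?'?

1

Pa = kg·m⁻¹·s⁻².
Combining: Pa·cd²·A = (kg·m⁻¹·s⁻²) · cd² · A = kg·m⁻¹·s⁻²·A·cd².
The exponent of A is 1.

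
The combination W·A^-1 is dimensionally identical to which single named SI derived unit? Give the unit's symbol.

W = kg·m²·s⁻³.
Combining: W·A⁻¹ = (kg·m²·s⁻³) · A⁻¹ = kg·m²·s⁻³·A⁻¹.
kg·m²·s⁻³·A⁻¹ is the base-SI form of the volt.

V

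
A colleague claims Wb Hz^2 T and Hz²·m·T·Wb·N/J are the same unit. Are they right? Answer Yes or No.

Left side:
  Wb = kg·m²·s⁻²·A⁻¹.
  Hz = s⁻¹.
  So Hz² = s⁻².
  T = kg·s⁻²·A⁻¹.
  Combining: Wb·Hz²·T = (kg·m²·s⁻²·A⁻¹) · s⁻² · (kg·s⁻²·A⁻¹) = kg²·m²·s⁻⁶·A⁻².
Right side:
  J = N·m (work = force × distance),
      = kg·m²·s⁻².
  So J⁻¹ = kg⁻¹·m⁻²·s².
  Hz = 1/s = s⁻¹ (frequency is cycles per second).
  So Hz² = s⁻².
  T = Wb/m² (flux density = flux per area),
      = kg·s⁻²·A⁻¹.
  Wb = V·s (flux: a volt is a weber per second),
      = kg·m²·s⁻²·A⁻¹.
  N = kg·m/s² = kg·m·s⁻² (force = mass × acceleration).
  Combining: J⁻¹·Hz²·m·T·Wb·N = (kg⁻¹·m⁻²·s²) · s⁻² · m · (kg·s⁻²·A⁻¹) · (kg·m²·s⁻²·A⁻¹) · (kg·m·s⁻²) = kg²·m²·s⁻⁶·A⁻².
Both reduce to kg²·m²·s⁻⁶·A⁻².

Yes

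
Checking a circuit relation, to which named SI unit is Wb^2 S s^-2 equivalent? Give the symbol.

Wb = V·s (flux: a volt is a weber per second),
    = kg·m²·s⁻²·A⁻¹.
So Wb² = kg²·m⁴·s⁻⁴·A⁻².
S = 1/Ω (conductance is reciprocal resistance),
    = kg⁻¹·m⁻²·s³·A².
Combining: Wb²·S·s⁻² = (kg²·m⁴·s⁻⁴·A⁻²) · (kg⁻¹·m⁻²·s³·A²) · s⁻² = kg·m²·s⁻³.
kg·m²·s⁻³ is the base-SI form of the watt.

W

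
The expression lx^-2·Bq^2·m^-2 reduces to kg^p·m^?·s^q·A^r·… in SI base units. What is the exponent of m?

lx = lm/m² (illuminance = luminous flux per area),
    = m⁻²·cd.
So lx⁻² = m⁴·cd⁻².
Bq = 1/s = s⁻¹ (activity is decays per second).
So Bq² = s⁻².
Combining: lx⁻²·Bq²·m⁻² = (m⁴·cd⁻²) · s⁻² · m⁻² = m²·s⁻²·cd⁻².
The exponent of m is 2.

2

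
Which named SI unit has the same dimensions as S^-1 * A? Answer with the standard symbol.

V

S = kg⁻¹·m⁻²·s³·A².
So S⁻¹ = kg·m²·s⁻³·A⁻².
Combining: S⁻¹·A = (kg·m²·s⁻³·A⁻²) · A = kg·m²·s⁻³·A⁻¹.
kg·m²·s⁻³·A⁻¹ is the base-SI form of the volt.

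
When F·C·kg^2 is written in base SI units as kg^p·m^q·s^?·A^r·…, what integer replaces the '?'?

5

F = C/V (capacitance = charge per voltage),
    = A·s/(kg·m²·s⁻³·A⁻¹) (substituting C and V),
    = kg⁻¹·m⁻²·s⁴·A².
C = A·s = s·A (charge = current × time).
Combining: F·C·kg² = (kg⁻¹·m⁻²·s⁴·A²) · (s·A) · kg² = kg·m⁻²·s⁵·A³.
The exponent of s is 5.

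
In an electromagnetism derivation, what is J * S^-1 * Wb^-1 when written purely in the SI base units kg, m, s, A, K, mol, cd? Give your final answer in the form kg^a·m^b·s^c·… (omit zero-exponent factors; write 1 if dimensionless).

kg·m²·s⁻³·A⁻¹

J = N·m (work = force × distance),
    = kg·m²·s⁻².
S = 1/Ω (conductance is reciprocal resistance),
    = kg⁻¹·m⁻²·s³·A².
So S⁻¹ = kg·m²·s⁻³·A⁻².
Wb = V·s (flux: a volt is a weber per second),
    = kg·m²·s⁻²·A⁻¹.
So Wb⁻¹ = kg⁻¹·m⁻²·s²·A.
Combining: J·S⁻¹·Wb⁻¹ = (kg·m²·s⁻²) · (kg·m²·s⁻³·A⁻²) · (kg⁻¹·m⁻²·s²·A) = kg·m²·s⁻³·A⁻¹.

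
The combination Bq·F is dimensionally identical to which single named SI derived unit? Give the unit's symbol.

Bq = s⁻¹.
F = kg⁻¹·m⁻²·s⁴·A².
Combining: Bq·F = s⁻¹ · (kg⁻¹·m⁻²·s⁴·A²) = kg⁻¹·m⁻²·s³·A².
kg⁻¹·m⁻²·s³·A² is the base-SI form of the siemens.

S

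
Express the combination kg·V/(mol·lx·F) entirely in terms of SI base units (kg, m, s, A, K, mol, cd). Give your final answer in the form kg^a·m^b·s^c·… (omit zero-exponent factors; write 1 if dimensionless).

kg³·m⁶·s⁻⁷·A⁻³·mol⁻¹·cd⁻¹

V = W/A (potential = power per current),
    = kg·m²·s⁻³·A⁻¹.
lx = lm/m² (illuminance = luminous flux per area),
    = m⁻²·cd.
So lx⁻¹ = m²·cd⁻¹.
F = C/V (capacitance = charge per voltage),
    = A·s/(kg·m²·s⁻³·A⁻¹) (substituting C and V),
    = kg⁻¹·m⁻²·s⁴·A².
So F⁻¹ = kg·m²·s⁻⁴·A⁻².
Combining: kg·V·mol⁻¹·lx⁻¹·F⁻¹ = kg · (kg·m²·s⁻³·A⁻¹) · mol⁻¹ · (m²·cd⁻¹) · (kg·m²·s⁻⁴·A⁻²) = kg³·m⁶·s⁻⁷·A⁻³·mol⁻¹·cd⁻¹.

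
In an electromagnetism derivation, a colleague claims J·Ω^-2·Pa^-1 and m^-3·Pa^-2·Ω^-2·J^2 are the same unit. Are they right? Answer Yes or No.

Left side:
  J = kg·m²·s⁻².
  Ω = kg·m²·s⁻³·A⁻².
  So Ω⁻² = kg⁻²·m⁻⁴·s⁶·A⁴.
  Pa = kg·m⁻¹·s⁻².
  So Pa⁻¹ = kg⁻¹·m·s².
  Combining: J·Ω⁻²·Pa⁻¹ = (kg·m²·s⁻²) · (kg⁻²·m⁻⁴·s⁶·A⁴) · (kg⁻¹·m·s²) = kg⁻²·m⁻¹·s⁶·A⁴.
Right side:
  Pa = N/m² (pressure = force per area),
      = kg·m⁻¹·s⁻².
  So Pa⁻² = kg⁻²·m²·s⁴.
  Ω = V/A (resistance = voltage per current),
      = kg·m²·s⁻³·A⁻².
  So Ω⁻² = kg⁻²·m⁻⁴·s⁶·A⁴.
  J = N·m (work = force × distance),
      = kg·m²·s⁻².
  So J² = kg²·m⁴·s⁻⁴.
  Combining: m⁻³·Pa⁻²·Ω⁻²·J² = m⁻³ · (kg⁻²·m²·s⁴) · (kg⁻²·m⁻⁴·s⁶·A⁴) · (kg²·m⁴·s⁻⁴) = kg⁻²·m⁻¹·s⁶·A⁴.
Both reduce to kg⁻²·m⁻¹·s⁶·A⁴.

Yes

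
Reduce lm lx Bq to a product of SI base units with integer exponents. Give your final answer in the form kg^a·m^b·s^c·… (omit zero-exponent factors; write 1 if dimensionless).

lm = cd·sr = cd (luminous flux; sr is dimensionless).
lx = lm/m² (illuminance = luminous flux per area),
    = m⁻²·cd.
Bq = 1/s = s⁻¹ (activity is decays per second).
Combining: lm·lx·Bq = cd · (m⁻²·cd) · s⁻¹ = m⁻²·s⁻¹·cd².

m⁻²·s⁻¹·cd²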